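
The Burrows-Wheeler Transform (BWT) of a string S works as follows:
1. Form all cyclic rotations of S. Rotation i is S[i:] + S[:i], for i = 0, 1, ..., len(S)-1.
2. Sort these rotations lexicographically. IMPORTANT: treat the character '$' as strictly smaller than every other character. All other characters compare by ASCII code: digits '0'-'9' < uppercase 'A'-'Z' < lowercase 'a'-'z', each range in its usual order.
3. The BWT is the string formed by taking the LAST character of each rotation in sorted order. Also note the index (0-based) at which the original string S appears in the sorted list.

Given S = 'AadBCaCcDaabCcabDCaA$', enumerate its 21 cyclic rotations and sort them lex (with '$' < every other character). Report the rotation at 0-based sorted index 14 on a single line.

Answer: abDCaA$AadBCaCcDaabCc

Derivation:
All 21 rotations (rotation i = S[i:]+S[:i]):
  rot[0] = AadBCaCcDaabCcabDCaA$
  rot[1] = adBCaCcDaabCcabDCaA$A
  rot[2] = dBCaCcDaabCcabDCaA$Aa
  rot[3] = BCaCcDaabCcabDCaA$Aad
  rot[4] = CaCcDaabCcabDCaA$AadB
  rot[5] = aCcDaabCcabDCaA$AadBC
  rot[6] = CcDaabCcabDCaA$AadBCa
  rot[7] = cDaabCcabDCaA$AadBCaC
  rot[8] = DaabCcabDCaA$AadBCaCc
  rot[9] = aabCcabDCaA$AadBCaCcD
  rot[10] = abCcabDCaA$AadBCaCcDa
  rot[11] = bCcabDCaA$AadBCaCcDaa
  rot[12] = CcabDCaA$AadBCaCcDaab
  rot[13] = cabDCaA$AadBCaCcDaabC
  rot[14] = abDCaA$AadBCaCcDaabCc
  rot[15] = bDCaA$AadBCaCcDaabCca
  rot[16] = DCaA$AadBCaCcDaabCcab
  rot[17] = CaA$AadBCaCcDaabCcabD
  rot[18] = aA$AadBCaCcDaabCcabDC
  rot[19] = A$AadBCaCcDaabCcabDCa
  rot[20] = $AadBCaCcDaabCcabDCaA
Sorted (with $ < everything):
  sorted[0] = $AadBCaCcDaabCcabDCaA
  sorted[1] = A$AadBCaCcDaabCcabDCa
  sorted[2] = AadBCaCcDaabCcabDCaA$
  sorted[3] = BCaCcDaabCcabDCaA$Aad
  sorted[4] = CaA$AadBCaCcDaabCcabD
  sorted[5] = CaCcDaabCcabDCaA$AadB
  sorted[6] = CcDaabCcabDCaA$AadBCa
  sorted[7] = CcabDCaA$AadBCaCcDaab
  sorted[8] = DCaA$AadBCaCcDaabCcab
  sorted[9] = DaabCcabDCaA$AadBCaCc
  sorted[10] = aA$AadBCaCcDaabCcabDC
  sorted[11] = aCcDaabCcabDCaA$AadBC
  sorted[12] = aabCcabDCaA$AadBCaCcD
  sorted[13] = abCcabDCaA$AadBCaCcDa
  sorted[14] = abDCaA$AadBCaCcDaabCc
  sorted[15] = adBCaCcDaabCcabDCaA$A
  sorted[16] = bCcabDCaA$AadBCaCcDaa
  sorted[17] = bDCaA$AadBCaCcDaabCca
  sorted[18] = cDaabCcabDCaA$AadBCaC
  sorted[19] = cabDCaA$AadBCaCcDaabC
  sorted[20] = dBCaCcDaabCcabDCaA$Aa
sorted[14] = abDCaA$AadBCaCcDaabCc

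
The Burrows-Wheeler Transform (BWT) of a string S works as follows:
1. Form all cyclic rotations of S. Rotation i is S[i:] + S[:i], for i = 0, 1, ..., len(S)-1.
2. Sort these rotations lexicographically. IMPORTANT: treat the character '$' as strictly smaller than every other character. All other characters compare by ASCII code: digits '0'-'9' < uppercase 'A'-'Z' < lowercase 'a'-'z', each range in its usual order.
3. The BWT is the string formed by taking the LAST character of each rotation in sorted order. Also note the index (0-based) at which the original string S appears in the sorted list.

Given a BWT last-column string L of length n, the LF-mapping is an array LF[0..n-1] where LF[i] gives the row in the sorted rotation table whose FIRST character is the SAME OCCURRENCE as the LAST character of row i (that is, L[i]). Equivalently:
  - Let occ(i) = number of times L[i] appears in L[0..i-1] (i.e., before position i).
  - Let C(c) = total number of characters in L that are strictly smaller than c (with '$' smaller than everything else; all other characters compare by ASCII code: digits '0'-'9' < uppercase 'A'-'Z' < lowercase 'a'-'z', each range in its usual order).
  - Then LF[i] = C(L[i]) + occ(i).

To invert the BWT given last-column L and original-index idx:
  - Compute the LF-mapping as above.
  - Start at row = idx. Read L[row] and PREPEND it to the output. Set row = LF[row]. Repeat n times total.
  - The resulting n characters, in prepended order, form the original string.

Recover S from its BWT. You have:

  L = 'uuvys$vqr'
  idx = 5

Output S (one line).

Answer: uqvvrysu$

Derivation:
LF mapping: 4 5 6 8 3 0 7 1 2
Walk LF starting at row 5, prepending L[row]:
  step 1: row=5, L[5]='$', prepend. Next row=LF[5]=0
  step 2: row=0, L[0]='u', prepend. Next row=LF[0]=4
  step 3: row=4, L[4]='s', prepend. Next row=LF[4]=3
  step 4: row=3, L[3]='y', prepend. Next row=LF[3]=8
  step 5: row=8, L[8]='r', prepend. Next row=LF[8]=2
  step 6: row=2, L[2]='v', prepend. Next row=LF[2]=6
  step 7: row=6, L[6]='v', prepend. Next row=LF[6]=7
  step 8: row=7, L[7]='q', prepend. Next row=LF[7]=1
  step 9: row=1, L[1]='u', prepend. Next row=LF[1]=5
Reversed output: uqvvrysu$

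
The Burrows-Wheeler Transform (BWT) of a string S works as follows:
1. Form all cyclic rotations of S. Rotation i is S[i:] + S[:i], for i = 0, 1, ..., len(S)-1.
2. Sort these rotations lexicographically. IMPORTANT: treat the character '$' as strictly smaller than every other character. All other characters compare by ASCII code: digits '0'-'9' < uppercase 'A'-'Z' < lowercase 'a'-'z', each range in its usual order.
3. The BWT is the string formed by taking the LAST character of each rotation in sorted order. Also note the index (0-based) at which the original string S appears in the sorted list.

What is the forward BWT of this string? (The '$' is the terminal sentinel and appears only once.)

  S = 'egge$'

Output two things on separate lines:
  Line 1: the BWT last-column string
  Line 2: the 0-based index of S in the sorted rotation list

Answer: eg$ge
2

Derivation:
All 5 rotations (rotation i = S[i:]+S[:i]):
  rot[0] = egge$
  rot[1] = gge$e
  rot[2] = ge$eg
  rot[3] = e$egg
  rot[4] = $egge
Sorted (with $ < everything):
  sorted[0] = $egge  (last char: 'e')
  sorted[1] = e$egg  (last char: 'g')
  sorted[2] = egge$  (last char: '$')
  sorted[3] = ge$eg  (last char: 'g')
  sorted[4] = gge$e  (last char: 'e')
Last column: eg$ge
Original string S is at sorted index 2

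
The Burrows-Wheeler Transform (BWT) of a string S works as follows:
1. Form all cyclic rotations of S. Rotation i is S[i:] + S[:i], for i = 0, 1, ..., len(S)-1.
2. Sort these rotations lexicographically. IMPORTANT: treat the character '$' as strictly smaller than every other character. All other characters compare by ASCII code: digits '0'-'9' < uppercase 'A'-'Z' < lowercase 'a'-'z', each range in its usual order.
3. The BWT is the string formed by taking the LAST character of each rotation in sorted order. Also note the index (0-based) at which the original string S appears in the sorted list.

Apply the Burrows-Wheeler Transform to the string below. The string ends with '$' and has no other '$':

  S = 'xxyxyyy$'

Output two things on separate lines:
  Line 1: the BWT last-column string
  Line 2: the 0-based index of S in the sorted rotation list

Answer: y$xyyxyx
1

Derivation:
All 8 rotations (rotation i = S[i:]+S[:i]):
  rot[0] = xxyxyyy$
  rot[1] = xyxyyy$x
  rot[2] = yxyyy$xx
  rot[3] = xyyy$xxy
  rot[4] = yyy$xxyx
  rot[5] = yy$xxyxy
  rot[6] = y$xxyxyy
  rot[7] = $xxyxyyy
Sorted (with $ < everything):
  sorted[0] = $xxyxyyy  (last char: 'y')
  sorted[1] = xxyxyyy$  (last char: '$')
  sorted[2] = xyxyyy$x  (last char: 'x')
  sorted[3] = xyyy$xxy  (last char: 'y')
  sorted[4] = y$xxyxyy  (last char: 'y')
  sorted[5] = yxyyy$xx  (last char: 'x')
  sorted[6] = yy$xxyxy  (last char: 'y')
  sorted[7] = yyy$xxyx  (last char: 'x')
Last column: y$xyyxyx
Original string S is at sorted index 1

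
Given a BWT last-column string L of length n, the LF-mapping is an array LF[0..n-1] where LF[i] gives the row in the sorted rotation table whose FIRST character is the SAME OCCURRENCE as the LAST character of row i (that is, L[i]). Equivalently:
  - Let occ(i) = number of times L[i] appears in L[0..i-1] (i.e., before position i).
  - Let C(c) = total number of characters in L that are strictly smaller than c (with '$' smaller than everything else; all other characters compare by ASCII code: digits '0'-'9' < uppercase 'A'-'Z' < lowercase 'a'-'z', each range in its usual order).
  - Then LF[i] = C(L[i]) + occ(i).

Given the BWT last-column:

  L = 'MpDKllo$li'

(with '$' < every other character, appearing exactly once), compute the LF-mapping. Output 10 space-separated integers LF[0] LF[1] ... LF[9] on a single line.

Answer: 3 9 1 2 5 6 8 0 7 4

Derivation:
Char counts: '$':1, 'D':1, 'K':1, 'M':1, 'i':1, 'l':3, 'o':1, 'p':1
C (first-col start): C('$')=0, C('D')=1, C('K')=2, C('M')=3, C('i')=4, C('l')=5, C('o')=8, C('p')=9
L[0]='M': occ=0, LF[0]=C('M')+0=3+0=3
L[1]='p': occ=0, LF[1]=C('p')+0=9+0=9
L[2]='D': occ=0, LF[2]=C('D')+0=1+0=1
L[3]='K': occ=0, LF[3]=C('K')+0=2+0=2
L[4]='l': occ=0, LF[4]=C('l')+0=5+0=5
L[5]='l': occ=1, LF[5]=C('l')+1=5+1=6
L[6]='o': occ=0, LF[6]=C('o')+0=8+0=8
L[7]='$': occ=0, LF[7]=C('$')+0=0+0=0
L[8]='l': occ=2, LF[8]=C('l')+2=5+2=7
L[9]='i': occ=0, LF[9]=C('i')+0=4+0=4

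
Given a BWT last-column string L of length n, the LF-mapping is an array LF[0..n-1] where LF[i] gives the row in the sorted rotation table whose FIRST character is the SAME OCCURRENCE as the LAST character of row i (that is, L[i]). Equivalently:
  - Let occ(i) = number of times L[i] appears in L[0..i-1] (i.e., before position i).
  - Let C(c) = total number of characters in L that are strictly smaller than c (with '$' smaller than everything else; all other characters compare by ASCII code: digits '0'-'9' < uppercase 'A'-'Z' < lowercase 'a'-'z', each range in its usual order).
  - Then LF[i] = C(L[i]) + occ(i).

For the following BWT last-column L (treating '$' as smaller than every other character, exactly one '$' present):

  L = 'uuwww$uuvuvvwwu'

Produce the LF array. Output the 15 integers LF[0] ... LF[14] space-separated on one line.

Answer: 1 2 10 11 12 0 3 4 7 5 8 9 13 14 6

Derivation:
Char counts: '$':1, 'u':6, 'v':3, 'w':5
C (first-col start): C('$')=0, C('u')=1, C('v')=7, C('w')=10
L[0]='u': occ=0, LF[0]=C('u')+0=1+0=1
L[1]='u': occ=1, LF[1]=C('u')+1=1+1=2
L[2]='w': occ=0, LF[2]=C('w')+0=10+0=10
L[3]='w': occ=1, LF[3]=C('w')+1=10+1=11
L[4]='w': occ=2, LF[4]=C('w')+2=10+2=12
L[5]='$': occ=0, LF[5]=C('$')+0=0+0=0
L[6]='u': occ=2, LF[6]=C('u')+2=1+2=3
L[7]='u': occ=3, LF[7]=C('u')+3=1+3=4
L[8]='v': occ=0, LF[8]=C('v')+0=7+0=7
L[9]='u': occ=4, LF[9]=C('u')+4=1+4=5
L[10]='v': occ=1, LF[10]=C('v')+1=7+1=8
L[11]='v': occ=2, LF[11]=C('v')+2=7+2=9
L[12]='w': occ=3, LF[12]=C('w')+3=10+3=13
L[13]='w': occ=4, LF[13]=C('w')+4=10+4=14
L[14]='u': occ=5, LF[14]=C('u')+5=1+5=6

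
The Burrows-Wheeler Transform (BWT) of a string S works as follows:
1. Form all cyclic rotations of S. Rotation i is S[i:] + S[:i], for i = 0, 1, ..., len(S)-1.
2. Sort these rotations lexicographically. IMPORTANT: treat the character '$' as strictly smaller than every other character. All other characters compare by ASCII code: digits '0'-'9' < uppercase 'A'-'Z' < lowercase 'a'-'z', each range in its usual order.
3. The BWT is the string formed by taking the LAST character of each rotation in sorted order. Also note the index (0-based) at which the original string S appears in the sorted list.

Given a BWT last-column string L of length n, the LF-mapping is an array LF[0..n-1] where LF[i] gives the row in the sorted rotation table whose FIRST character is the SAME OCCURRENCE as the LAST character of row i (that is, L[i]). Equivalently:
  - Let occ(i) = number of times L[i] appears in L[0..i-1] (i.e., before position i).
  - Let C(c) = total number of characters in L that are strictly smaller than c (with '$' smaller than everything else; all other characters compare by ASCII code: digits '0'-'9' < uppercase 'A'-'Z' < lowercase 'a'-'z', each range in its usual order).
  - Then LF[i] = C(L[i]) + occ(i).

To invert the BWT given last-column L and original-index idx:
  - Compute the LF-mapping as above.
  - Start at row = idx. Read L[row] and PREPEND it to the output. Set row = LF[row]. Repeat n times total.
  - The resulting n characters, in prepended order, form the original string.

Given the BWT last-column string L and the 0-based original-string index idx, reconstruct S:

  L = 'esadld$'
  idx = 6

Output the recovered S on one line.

Answer: saddle$

Derivation:
LF mapping: 4 6 1 2 5 3 0
Walk LF starting at row 6, prepending L[row]:
  step 1: row=6, L[6]='$', prepend. Next row=LF[6]=0
  step 2: row=0, L[0]='e', prepend. Next row=LF[0]=4
  step 3: row=4, L[4]='l', prepend. Next row=LF[4]=5
  step 4: row=5, L[5]='d', prepend. Next row=LF[5]=3
  step 5: row=3, L[3]='d', prepend. Next row=LF[3]=2
  step 6: row=2, L[2]='a', prepend. Next row=LF[2]=1
  step 7: row=1, L[1]='s', prepend. Next row=LF[1]=6
Reversed output: saddle$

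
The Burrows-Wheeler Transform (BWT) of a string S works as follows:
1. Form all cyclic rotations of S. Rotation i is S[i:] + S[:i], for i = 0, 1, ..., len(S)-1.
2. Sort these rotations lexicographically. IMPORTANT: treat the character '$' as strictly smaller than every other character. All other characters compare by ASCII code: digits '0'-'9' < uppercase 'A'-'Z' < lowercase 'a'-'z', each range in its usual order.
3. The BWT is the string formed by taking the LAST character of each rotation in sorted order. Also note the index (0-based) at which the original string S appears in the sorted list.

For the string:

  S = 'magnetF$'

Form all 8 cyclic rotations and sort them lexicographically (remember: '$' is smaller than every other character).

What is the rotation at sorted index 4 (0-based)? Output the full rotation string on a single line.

All 8 rotations (rotation i = S[i:]+S[:i]):
  rot[0] = magnetF$
  rot[1] = agnetF$m
  rot[2] = gnetF$ma
  rot[3] = netF$mag
  rot[4] = etF$magn
  rot[5] = tF$magne
  rot[6] = F$magnet
  rot[7] = $magnetF
Sorted (with $ < everything):
  sorted[0] = $magnetF
  sorted[1] = F$magnet
  sorted[2] = agnetF$m
  sorted[3] = etF$magn
  sorted[4] = gnetF$ma
  sorted[5] = magnetF$
  sorted[6] = netF$mag
  sorted[7] = tF$magne
sorted[4] = gnetF$ma

Answer: gnetF$ma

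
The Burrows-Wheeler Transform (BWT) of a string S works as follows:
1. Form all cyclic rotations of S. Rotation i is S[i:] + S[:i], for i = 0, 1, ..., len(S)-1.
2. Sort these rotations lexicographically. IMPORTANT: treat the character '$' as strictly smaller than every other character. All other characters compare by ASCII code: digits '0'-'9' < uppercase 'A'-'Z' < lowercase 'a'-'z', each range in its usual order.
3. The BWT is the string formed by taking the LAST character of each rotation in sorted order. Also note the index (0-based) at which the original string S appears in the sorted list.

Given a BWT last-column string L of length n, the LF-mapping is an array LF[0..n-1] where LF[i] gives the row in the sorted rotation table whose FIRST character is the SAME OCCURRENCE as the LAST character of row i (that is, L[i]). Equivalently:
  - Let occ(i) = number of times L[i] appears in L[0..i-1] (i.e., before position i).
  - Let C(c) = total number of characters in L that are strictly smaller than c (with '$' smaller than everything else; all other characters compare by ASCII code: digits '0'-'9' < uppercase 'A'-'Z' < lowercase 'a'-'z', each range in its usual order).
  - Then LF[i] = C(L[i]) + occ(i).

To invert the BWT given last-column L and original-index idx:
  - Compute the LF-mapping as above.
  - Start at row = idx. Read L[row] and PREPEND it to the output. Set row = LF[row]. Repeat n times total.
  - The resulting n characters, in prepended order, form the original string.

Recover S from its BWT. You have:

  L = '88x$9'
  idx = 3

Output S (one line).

Answer: 9x88$

Derivation:
LF mapping: 1 2 4 0 3
Walk LF starting at row 3, prepending L[row]:
  step 1: row=3, L[3]='$', prepend. Next row=LF[3]=0
  step 2: row=0, L[0]='8', prepend. Next row=LF[0]=1
  step 3: row=1, L[1]='8', prepend. Next row=LF[1]=2
  step 4: row=2, L[2]='x', prepend. Next row=LF[2]=4
  step 5: row=4, L[4]='9', prepend. Next row=LF[4]=3
Reversed output: 9x88$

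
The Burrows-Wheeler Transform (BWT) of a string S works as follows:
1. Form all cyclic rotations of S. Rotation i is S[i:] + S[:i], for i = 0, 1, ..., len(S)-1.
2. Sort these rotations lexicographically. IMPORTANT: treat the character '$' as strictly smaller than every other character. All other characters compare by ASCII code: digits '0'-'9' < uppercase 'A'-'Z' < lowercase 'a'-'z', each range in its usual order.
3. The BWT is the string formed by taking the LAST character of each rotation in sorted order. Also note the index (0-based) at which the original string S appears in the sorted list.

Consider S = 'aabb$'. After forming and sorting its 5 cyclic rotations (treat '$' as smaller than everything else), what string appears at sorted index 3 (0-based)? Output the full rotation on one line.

Answer: b$aab

Derivation:
All 5 rotations (rotation i = S[i:]+S[:i]):
  rot[0] = aabb$
  rot[1] = abb$a
  rot[2] = bb$aa
  rot[3] = b$aab
  rot[4] = $aabb
Sorted (with $ < everything):
  sorted[0] = $aabb
  sorted[1] = aabb$
  sorted[2] = abb$a
  sorted[3] = b$aab
  sorted[4] = bb$aa
sorted[3] = b$aab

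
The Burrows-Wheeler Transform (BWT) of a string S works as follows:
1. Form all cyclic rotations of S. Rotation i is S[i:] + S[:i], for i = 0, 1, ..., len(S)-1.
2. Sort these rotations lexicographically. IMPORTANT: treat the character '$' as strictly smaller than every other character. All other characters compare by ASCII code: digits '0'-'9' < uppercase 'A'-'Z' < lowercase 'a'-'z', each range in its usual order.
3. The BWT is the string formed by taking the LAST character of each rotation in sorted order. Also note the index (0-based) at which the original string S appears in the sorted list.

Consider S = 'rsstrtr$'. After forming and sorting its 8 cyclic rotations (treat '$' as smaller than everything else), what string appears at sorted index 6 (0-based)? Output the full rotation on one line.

All 8 rotations (rotation i = S[i:]+S[:i]):
  rot[0] = rsstrtr$
  rot[1] = sstrtr$r
  rot[2] = strtr$rs
  rot[3] = trtr$rss
  rot[4] = rtr$rsst
  rot[5] = tr$rsstr
  rot[6] = r$rsstrt
  rot[7] = $rsstrtr
Sorted (with $ < everything):
  sorted[0] = $rsstrtr
  sorted[1] = r$rsstrt
  sorted[2] = rsstrtr$
  sorted[3] = rtr$rsst
  sorted[4] = sstrtr$r
  sorted[5] = strtr$rs
  sorted[6] = tr$rsstr
  sorted[7] = trtr$rss
sorted[6] = tr$rsstr

Answer: tr$rsstr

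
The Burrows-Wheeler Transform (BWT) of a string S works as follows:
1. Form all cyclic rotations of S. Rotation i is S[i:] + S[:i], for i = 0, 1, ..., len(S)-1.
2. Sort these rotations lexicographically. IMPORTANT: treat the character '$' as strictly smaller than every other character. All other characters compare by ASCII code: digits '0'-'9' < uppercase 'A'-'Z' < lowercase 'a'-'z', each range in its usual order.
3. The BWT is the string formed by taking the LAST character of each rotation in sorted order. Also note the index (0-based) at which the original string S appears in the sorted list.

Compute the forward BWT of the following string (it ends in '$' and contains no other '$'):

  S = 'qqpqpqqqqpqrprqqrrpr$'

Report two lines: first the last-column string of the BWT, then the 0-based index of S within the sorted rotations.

All 21 rotations (rotation i = S[i:]+S[:i]):
  rot[0] = qqpqpqqqqpqrprqqrrpr$
  rot[1] = qpqpqqqqpqrprqqrrpr$q
  rot[2] = pqpqqqqpqrprqqrrpr$qq
  rot[3] = qpqqqqpqrprqqrrpr$qqp
  rot[4] = pqqqqpqrprqqrrpr$qqpq
  rot[5] = qqqqpqrprqqrrpr$qqpqp
  rot[6] = qqqpqrprqqrrpr$qqpqpq
  rot[7] = qqpqrprqqrrpr$qqpqpqq
  rot[8] = qpqrprqqrrpr$qqpqpqqq
  rot[9] = pqrprqqrrpr$qqpqpqqqq
  rot[10] = qrprqqrrpr$qqpqpqqqqp
  rot[11] = rprqqrrpr$qqpqpqqqqpq
  rot[12] = prqqrrpr$qqpqpqqqqpqr
  rot[13] = rqqrrpr$qqpqpqqqqpqrp
  rot[14] = qqrrpr$qqpqpqqqqpqrpr
  rot[15] = qrrpr$qqpqpqqqqpqrprq
  rot[16] = rrpr$qqpqpqqqqpqrprqq
  rot[17] = rpr$qqpqpqqqqpqrprqqr
  rot[18] = pr$qqpqpqqqqpqrprqqrr
  rot[19] = r$qqpqpqqqqpqrprqqrrp
  rot[20] = $qqpqpqqqqpqrprqqrrpr
Sorted (with $ < everything):
  sorted[0] = $qqpqpqqqqpqrprqqrrpr  (last char: 'r')
  sorted[1] = pqpqqqqpqrprqqrrpr$qq  (last char: 'q')
  sorted[2] = pqqqqpqrprqqrrpr$qqpq  (last char: 'q')
  sorted[3] = pqrprqqrrpr$qqpqpqqqq  (last char: 'q')
  sorted[4] = pr$qqpqpqqqqpqrprqqrr  (last char: 'r')
  sorted[5] = prqqrrpr$qqpqpqqqqpqr  (last char: 'r')
  sorted[6] = qpqpqqqqpqrprqqrrpr$q  (last char: 'q')
  sorted[7] = qpqqqqpqrprqqrrpr$qqp  (last char: 'p')
  sorted[8] = qpqrprqqrrpr$qqpqpqqq  (last char: 'q')
  sorted[9] = qqpqpqqqqpqrprqqrrpr$  (last char: '$')
  sorted[10] = qqpqrprqqrrpr$qqpqpqq  (last char: 'q')
  sorted[11] = qqqpqrprqqrrpr$qqpqpq  (last char: 'q')
  sorted[12] = qqqqpqrprqqrrpr$qqpqp  (last char: 'p')
  sorted[13] = qqrrpr$qqpqpqqqqpqrpr  (last char: 'r')
  sorted[14] = qrprqqrrpr$qqpqpqqqqp  (last char: 'p')
  sorted[15] = qrrpr$qqpqpqqqqpqrprq  (last char: 'q')
  sorted[16] = r$qqpqpqqqqpqrprqqrrp  (last char: 'p')
  sorted[17] = rpr$qqpqpqqqqpqrprqqr  (last char: 'r')
  sorted[18] = rprqqrrpr$qqpqpqqqqpq  (last char: 'q')
  sorted[19] = rqqrrpr$qqpqpqqqqpqrp  (last char: 'p')
  sorted[20] = rrpr$qqpqpqqqqpqrprqq  (last char: 'q')
Last column: rqqqrrqpq$qqprpqprqpq
Original string S is at sorted index 9

Answer: rqqqrrqpq$qqprpqprqpq
9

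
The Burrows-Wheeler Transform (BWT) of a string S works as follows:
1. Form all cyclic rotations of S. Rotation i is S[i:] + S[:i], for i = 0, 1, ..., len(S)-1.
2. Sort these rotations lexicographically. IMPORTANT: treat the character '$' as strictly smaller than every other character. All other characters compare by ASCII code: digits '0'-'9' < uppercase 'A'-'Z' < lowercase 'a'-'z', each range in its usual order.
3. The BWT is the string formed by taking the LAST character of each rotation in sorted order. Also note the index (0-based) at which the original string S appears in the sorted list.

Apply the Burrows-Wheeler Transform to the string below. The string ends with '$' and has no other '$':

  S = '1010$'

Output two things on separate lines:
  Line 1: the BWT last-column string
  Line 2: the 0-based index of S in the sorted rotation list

Answer: 0110$
4

Derivation:
All 5 rotations (rotation i = S[i:]+S[:i]):
  rot[0] = 1010$
  rot[1] = 010$1
  rot[2] = 10$10
  rot[3] = 0$101
  rot[4] = $1010
Sorted (with $ < everything):
  sorted[0] = $1010  (last char: '0')
  sorted[1] = 0$101  (last char: '1')
  sorted[2] = 010$1  (last char: '1')
  sorted[3] = 10$10  (last char: '0')
  sorted[4] = 1010$  (last char: '$')
Last column: 0110$
Original string S is at sorted index 4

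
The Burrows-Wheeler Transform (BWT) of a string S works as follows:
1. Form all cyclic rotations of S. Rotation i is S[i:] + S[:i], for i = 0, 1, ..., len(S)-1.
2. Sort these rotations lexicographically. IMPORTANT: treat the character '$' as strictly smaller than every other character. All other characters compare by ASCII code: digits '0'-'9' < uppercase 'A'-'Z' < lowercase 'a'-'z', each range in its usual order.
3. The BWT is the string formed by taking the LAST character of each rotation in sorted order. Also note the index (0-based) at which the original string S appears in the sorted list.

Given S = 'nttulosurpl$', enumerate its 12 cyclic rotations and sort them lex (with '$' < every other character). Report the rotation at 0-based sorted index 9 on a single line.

Answer: tulosurpl$nt

Derivation:
All 12 rotations (rotation i = S[i:]+S[:i]):
  rot[0] = nttulosurpl$
  rot[1] = ttulosurpl$n
  rot[2] = tulosurpl$nt
  rot[3] = ulosurpl$ntt
  rot[4] = losurpl$nttu
  rot[5] = osurpl$nttul
  rot[6] = surpl$nttulo
  rot[7] = urpl$nttulos
  rot[8] = rpl$nttulosu
  rot[9] = pl$nttulosur
  rot[10] = l$nttulosurp
  rot[11] = $nttulosurpl
Sorted (with $ < everything):
  sorted[0] = $nttulosurpl
  sorted[1] = l$nttulosurp
  sorted[2] = losurpl$nttu
  sorted[3] = nttulosurpl$
  sorted[4] = osurpl$nttul
  sorted[5] = pl$nttulosur
  sorted[6] = rpl$nttulosu
  sorted[7] = surpl$nttulo
  sorted[8] = ttulosurpl$n
  sorted[9] = tulosurpl$nt
  sorted[10] = ulosurpl$ntt
  sorted[11] = urpl$nttulos
sorted[9] = tulosurpl$nt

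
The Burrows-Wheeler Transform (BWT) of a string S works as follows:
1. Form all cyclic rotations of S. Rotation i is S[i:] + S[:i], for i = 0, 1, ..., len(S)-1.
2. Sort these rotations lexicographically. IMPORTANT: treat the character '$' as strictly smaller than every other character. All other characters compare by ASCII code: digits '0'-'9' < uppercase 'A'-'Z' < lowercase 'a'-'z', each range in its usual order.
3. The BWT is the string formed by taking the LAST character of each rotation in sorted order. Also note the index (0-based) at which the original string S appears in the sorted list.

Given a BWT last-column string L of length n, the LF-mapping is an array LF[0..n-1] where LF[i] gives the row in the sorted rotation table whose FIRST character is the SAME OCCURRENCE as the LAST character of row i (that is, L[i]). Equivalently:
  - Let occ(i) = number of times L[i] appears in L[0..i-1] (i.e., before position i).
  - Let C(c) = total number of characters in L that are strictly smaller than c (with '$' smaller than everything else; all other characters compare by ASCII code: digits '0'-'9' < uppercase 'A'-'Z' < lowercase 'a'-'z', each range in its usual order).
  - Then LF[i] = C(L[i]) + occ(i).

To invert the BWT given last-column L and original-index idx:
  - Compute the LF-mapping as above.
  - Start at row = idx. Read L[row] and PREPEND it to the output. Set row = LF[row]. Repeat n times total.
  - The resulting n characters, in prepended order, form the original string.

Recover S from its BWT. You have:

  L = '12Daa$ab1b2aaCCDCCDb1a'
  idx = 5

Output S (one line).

LF mapping: 1 4 10 13 14 0 15 19 2 20 5 16 17 6 7 11 8 9 12 21 3 18
Walk LF starting at row 5, prepending L[row]:
  step 1: row=5, L[5]='$', prepend. Next row=LF[5]=0
  step 2: row=0, L[0]='1', prepend. Next row=LF[0]=1
  step 3: row=1, L[1]='2', prepend. Next row=LF[1]=4
  step 4: row=4, L[4]='a', prepend. Next row=LF[4]=14
  step 5: row=14, L[14]='C', prepend. Next row=LF[14]=7
  step 6: row=7, L[7]='b', prepend. Next row=LF[7]=19
  step 7: row=19, L[19]='b', prepend. Next row=LF[19]=21
  step 8: row=21, L[21]='a', prepend. Next row=LF[21]=18
  step 9: row=18, L[18]='D', prepend. Next row=LF[18]=12
  step 10: row=12, L[12]='a', prepend. Next row=LF[12]=17
  step 11: row=17, L[17]='C', prepend. Next row=LF[17]=9
  step 12: row=9, L[9]='b', prepend. Next row=LF[9]=20
  step 13: row=20, L[20]='1', prepend. Next row=LF[20]=3
  step 14: row=3, L[3]='a', prepend. Next row=LF[3]=13
  step 15: row=13, L[13]='C', prepend. Next row=LF[13]=6
  step 16: row=6, L[6]='a', prepend. Next row=LF[6]=15
  step 17: row=15, L[15]='D', prepend. Next row=LF[15]=11
  step 18: row=11, L[11]='a', prepend. Next row=LF[11]=16
  step 19: row=16, L[16]='C', prepend. Next row=LF[16]=8
  step 20: row=8, L[8]='1', prepend. Next row=LF[8]=2
  step 21: row=2, L[2]='D', prepend. Next row=LF[2]=10
  step 22: row=10, L[10]='2', prepend. Next row=LF[10]=5
Reversed output: 2D1CaDaCa1bCaDabbCa21$

Answer: 2D1CaDaCa1bCaDabbCa21$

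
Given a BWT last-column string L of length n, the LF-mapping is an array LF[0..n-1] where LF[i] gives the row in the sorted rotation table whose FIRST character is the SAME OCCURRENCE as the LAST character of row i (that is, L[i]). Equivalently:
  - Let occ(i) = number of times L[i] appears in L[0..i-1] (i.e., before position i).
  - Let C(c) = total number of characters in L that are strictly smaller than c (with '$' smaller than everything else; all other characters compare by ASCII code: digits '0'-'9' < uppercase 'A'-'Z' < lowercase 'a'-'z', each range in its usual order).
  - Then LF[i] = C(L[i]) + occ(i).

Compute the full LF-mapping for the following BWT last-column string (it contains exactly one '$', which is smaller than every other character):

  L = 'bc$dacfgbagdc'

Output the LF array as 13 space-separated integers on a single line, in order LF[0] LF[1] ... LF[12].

Char counts: '$':1, 'a':2, 'b':2, 'c':3, 'd':2, 'f':1, 'g':2
C (first-col start): C('$')=0, C('a')=1, C('b')=3, C('c')=5, C('d')=8, C('f')=10, C('g')=11
L[0]='b': occ=0, LF[0]=C('b')+0=3+0=3
L[1]='c': occ=0, LF[1]=C('c')+0=5+0=5
L[2]='$': occ=0, LF[2]=C('$')+0=0+0=0
L[3]='d': occ=0, LF[3]=C('d')+0=8+0=8
L[4]='a': occ=0, LF[4]=C('a')+0=1+0=1
L[5]='c': occ=1, LF[5]=C('c')+1=5+1=6
L[6]='f': occ=0, LF[6]=C('f')+0=10+0=10
L[7]='g': occ=0, LF[7]=C('g')+0=11+0=11
L[8]='b': occ=1, LF[8]=C('b')+1=3+1=4
L[9]='a': occ=1, LF[9]=C('a')+1=1+1=2
L[10]='g': occ=1, LF[10]=C('g')+1=11+1=12
L[11]='d': occ=1, LF[11]=C('d')+1=8+1=9
L[12]='c': occ=2, LF[12]=C('c')+2=5+2=7

Answer: 3 5 0 8 1 6 10 11 4 2 12 9 7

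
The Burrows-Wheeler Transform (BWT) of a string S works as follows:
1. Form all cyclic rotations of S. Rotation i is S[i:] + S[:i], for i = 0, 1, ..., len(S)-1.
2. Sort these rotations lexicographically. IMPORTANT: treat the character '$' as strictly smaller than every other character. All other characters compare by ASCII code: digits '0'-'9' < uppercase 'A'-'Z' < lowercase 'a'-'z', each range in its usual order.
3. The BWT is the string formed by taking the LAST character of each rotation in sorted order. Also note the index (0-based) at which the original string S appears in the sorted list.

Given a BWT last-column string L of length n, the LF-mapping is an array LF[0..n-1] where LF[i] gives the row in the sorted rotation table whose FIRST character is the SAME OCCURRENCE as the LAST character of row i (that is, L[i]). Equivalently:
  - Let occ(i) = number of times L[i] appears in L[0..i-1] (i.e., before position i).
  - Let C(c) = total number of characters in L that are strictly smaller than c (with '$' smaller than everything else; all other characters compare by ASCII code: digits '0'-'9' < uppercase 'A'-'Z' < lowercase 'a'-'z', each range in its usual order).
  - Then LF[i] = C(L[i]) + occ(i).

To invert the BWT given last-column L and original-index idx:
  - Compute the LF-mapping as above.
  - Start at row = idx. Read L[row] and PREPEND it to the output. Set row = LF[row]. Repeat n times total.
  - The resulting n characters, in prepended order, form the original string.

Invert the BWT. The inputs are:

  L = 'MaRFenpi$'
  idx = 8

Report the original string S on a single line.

LF mapping: 2 4 3 1 5 7 8 6 0
Walk LF starting at row 8, prepending L[row]:
  step 1: row=8, L[8]='$', prepend. Next row=LF[8]=0
  step 2: row=0, L[0]='M', prepend. Next row=LF[0]=2
  step 3: row=2, L[2]='R', prepend. Next row=LF[2]=3
  step 4: row=3, L[3]='F', prepend. Next row=LF[3]=1
  step 5: row=1, L[1]='a', prepend. Next row=LF[1]=4
  step 6: row=4, L[4]='e', prepend. Next row=LF[4]=5
  step 7: row=5, L[5]='n', prepend. Next row=LF[5]=7
  step 8: row=7, L[7]='i', prepend. Next row=LF[7]=6
  step 9: row=6, L[6]='p', prepend. Next row=LF[6]=8
Reversed output: pineaFRM$

Answer: pineaFRM$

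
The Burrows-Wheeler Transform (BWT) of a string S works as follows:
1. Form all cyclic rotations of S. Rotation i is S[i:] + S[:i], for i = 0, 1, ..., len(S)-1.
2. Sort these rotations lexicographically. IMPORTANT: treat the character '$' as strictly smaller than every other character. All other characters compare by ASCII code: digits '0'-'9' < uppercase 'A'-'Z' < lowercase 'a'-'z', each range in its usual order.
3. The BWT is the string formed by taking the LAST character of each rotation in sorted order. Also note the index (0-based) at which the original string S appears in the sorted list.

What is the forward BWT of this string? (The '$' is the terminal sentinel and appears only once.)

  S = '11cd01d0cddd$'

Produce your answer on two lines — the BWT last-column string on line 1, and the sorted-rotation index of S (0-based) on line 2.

All 13 rotations (rotation i = S[i:]+S[:i]):
  rot[0] = 11cd01d0cddd$
  rot[1] = 1cd01d0cddd$1
  rot[2] = cd01d0cddd$11
  rot[3] = d01d0cddd$11c
  rot[4] = 01d0cddd$11cd
  rot[5] = 1d0cddd$11cd0
  rot[6] = d0cddd$11cd01
  rot[7] = 0cddd$11cd01d
  rot[8] = cddd$11cd01d0
  rot[9] = ddd$11cd01d0c
  rot[10] = dd$11cd01d0cd
  rot[11] = d$11cd01d0cdd
  rot[12] = $11cd01d0cddd
Sorted (with $ < everything):
  sorted[0] = $11cd01d0cddd  (last char: 'd')
  sorted[1] = 01d0cddd$11cd  (last char: 'd')
  sorted[2] = 0cddd$11cd01d  (last char: 'd')
  sorted[3] = 11cd01d0cddd$  (last char: '$')
  sorted[4] = 1cd01d0cddd$1  (last char: '1')
  sorted[5] = 1d0cddd$11cd0  (last char: '0')
  sorted[6] = cd01d0cddd$11  (last char: '1')
  sorted[7] = cddd$11cd01d0  (last char: '0')
  sorted[8] = d$11cd01d0cdd  (last char: 'd')
  sorted[9] = d01d0cddd$11c  (last char: 'c')
  sorted[10] = d0cddd$11cd01  (last char: '1')
  sorted[11] = dd$11cd01d0cd  (last char: 'd')
  sorted[12] = ddd$11cd01d0c  (last char: 'c')
Last column: ddd$1010dc1dc
Original string S is at sorted index 3

Answer: ddd$1010dc1dc
3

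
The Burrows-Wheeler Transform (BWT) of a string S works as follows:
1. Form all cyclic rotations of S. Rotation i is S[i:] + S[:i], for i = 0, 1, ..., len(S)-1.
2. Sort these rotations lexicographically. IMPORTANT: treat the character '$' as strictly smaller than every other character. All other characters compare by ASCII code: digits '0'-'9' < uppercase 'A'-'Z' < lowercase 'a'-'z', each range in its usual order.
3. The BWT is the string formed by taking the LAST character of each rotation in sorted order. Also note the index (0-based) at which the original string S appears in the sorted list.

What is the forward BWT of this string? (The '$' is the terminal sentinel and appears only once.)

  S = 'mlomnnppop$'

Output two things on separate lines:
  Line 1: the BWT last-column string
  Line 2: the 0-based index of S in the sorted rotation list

Answer: pm$omnlpopn
2

Derivation:
All 11 rotations (rotation i = S[i:]+S[:i]):
  rot[0] = mlomnnppop$
  rot[1] = lomnnppop$m
  rot[2] = omnnppop$ml
  rot[3] = mnnppop$mlo
  rot[4] = nnppop$mlom
  rot[5] = nppop$mlomn
  rot[6] = ppop$mlomnn
  rot[7] = pop$mlomnnp
  rot[8] = op$mlomnnpp
  rot[9] = p$mlomnnppo
  rot[10] = $mlomnnppop
Sorted (with $ < everything):
  sorted[0] = $mlomnnppop  (last char: 'p')
  sorted[1] = lomnnppop$m  (last char: 'm')
  sorted[2] = mlomnnppop$  (last char: '$')
  sorted[3] = mnnppop$mlo  (last char: 'o')
  sorted[4] = nnppop$mlom  (last char: 'm')
  sorted[5] = nppop$mlomn  (last char: 'n')
  sorted[6] = omnnppop$ml  (last char: 'l')
  sorted[7] = op$mlomnnpp  (last char: 'p')
  sorted[8] = p$mlomnnppo  (last char: 'o')
  sorted[9] = pop$mlomnnp  (last char: 'p')
  sorted[10] = ppop$mlomnn  (last char: 'n')
Last column: pm$omnlpopn
Original string S is at sorted index 2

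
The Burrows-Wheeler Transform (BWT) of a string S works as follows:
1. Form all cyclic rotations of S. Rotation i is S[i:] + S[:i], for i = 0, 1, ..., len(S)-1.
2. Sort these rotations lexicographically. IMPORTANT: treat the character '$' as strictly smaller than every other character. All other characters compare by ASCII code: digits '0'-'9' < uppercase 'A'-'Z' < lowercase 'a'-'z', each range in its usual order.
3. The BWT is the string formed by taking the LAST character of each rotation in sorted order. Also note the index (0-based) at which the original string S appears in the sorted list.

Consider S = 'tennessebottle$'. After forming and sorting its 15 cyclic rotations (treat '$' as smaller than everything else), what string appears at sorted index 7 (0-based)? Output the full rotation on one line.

All 15 rotations (rotation i = S[i:]+S[:i]):
  rot[0] = tennessebottle$
  rot[1] = ennessebottle$t
  rot[2] = nnessebottle$te
  rot[3] = nessebottle$ten
  rot[4] = essebottle$tenn
  rot[5] = ssebottle$tenne
  rot[6] = sebottle$tennes
  rot[7] = ebottle$tenness
  rot[8] = bottle$tennesse
  rot[9] = ottle$tennesseb
  rot[10] = ttle$tennessebo
  rot[11] = tle$tennessebot
  rot[12] = le$tennessebott
  rot[13] = e$tennessebottl
  rot[14] = $tennessebottle
Sorted (with $ < everything):
  sorted[0] = $tennessebottle
  sorted[1] = bottle$tennesse
  sorted[2] = e$tennessebottl
  sorted[3] = ebottle$tenness
  sorted[4] = ennessebottle$t
  sorted[5] = essebottle$tenn
  sorted[6] = le$tennessebott
  sorted[7] = nessebottle$ten
  sorted[8] = nnessebottle$te
  sorted[9] = ottle$tennesseb
  sorted[10] = sebottle$tennes
  sorted[11] = ssebottle$tenne
  sorted[12] = tennessebottle$
  sorted[13] = tle$tennessebot
  sorted[14] = ttle$tennessebo
sorted[7] = nessebottle$ten

Answer: nessebottle$ten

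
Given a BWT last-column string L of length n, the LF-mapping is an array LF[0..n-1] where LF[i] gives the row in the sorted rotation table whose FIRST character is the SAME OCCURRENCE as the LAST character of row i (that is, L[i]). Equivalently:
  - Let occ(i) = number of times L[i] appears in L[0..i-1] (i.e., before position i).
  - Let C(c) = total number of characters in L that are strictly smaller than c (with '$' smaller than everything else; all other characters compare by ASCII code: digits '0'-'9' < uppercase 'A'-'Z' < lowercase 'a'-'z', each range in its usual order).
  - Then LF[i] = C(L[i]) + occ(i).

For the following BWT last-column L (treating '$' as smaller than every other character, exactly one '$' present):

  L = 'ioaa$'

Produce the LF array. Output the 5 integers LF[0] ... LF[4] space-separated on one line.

Answer: 3 4 1 2 0

Derivation:
Char counts: '$':1, 'a':2, 'i':1, 'o':1
C (first-col start): C('$')=0, C('a')=1, C('i')=3, C('o')=4
L[0]='i': occ=0, LF[0]=C('i')+0=3+0=3
L[1]='o': occ=0, LF[1]=C('o')+0=4+0=4
L[2]='a': occ=0, LF[2]=C('a')+0=1+0=1
L[3]='a': occ=1, LF[3]=C('a')+1=1+1=2
L[4]='$': occ=0, LF[4]=C('$')+0=0+0=0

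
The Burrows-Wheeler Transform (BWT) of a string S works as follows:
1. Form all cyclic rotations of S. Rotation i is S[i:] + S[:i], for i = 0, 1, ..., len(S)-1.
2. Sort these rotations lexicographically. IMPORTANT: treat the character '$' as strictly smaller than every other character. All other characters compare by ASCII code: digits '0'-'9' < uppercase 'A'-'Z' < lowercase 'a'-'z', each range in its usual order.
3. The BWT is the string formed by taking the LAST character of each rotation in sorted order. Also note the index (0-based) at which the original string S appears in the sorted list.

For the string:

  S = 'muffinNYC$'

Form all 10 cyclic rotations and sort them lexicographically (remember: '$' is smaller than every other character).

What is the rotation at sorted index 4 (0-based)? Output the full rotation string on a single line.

Answer: ffinNYC$mu

Derivation:
All 10 rotations (rotation i = S[i:]+S[:i]):
  rot[0] = muffinNYC$
  rot[1] = uffinNYC$m
  rot[2] = ffinNYC$mu
  rot[3] = finNYC$muf
  rot[4] = inNYC$muff
  rot[5] = nNYC$muffi
  rot[6] = NYC$muffin
  rot[7] = YC$muffinN
  rot[8] = C$muffinNY
  rot[9] = $muffinNYC
Sorted (with $ < everything):
  sorted[0] = $muffinNYC
  sorted[1] = C$muffinNY
  sorted[2] = NYC$muffin
  sorted[3] = YC$muffinN
  sorted[4] = ffinNYC$mu
  sorted[5] = finNYC$muf
  sorted[6] = inNYC$muff
  sorted[7] = muffinNYC$
  sorted[8] = nNYC$muffi
  sorted[9] = uffinNYC$m
sorted[4] = ffinNYC$mu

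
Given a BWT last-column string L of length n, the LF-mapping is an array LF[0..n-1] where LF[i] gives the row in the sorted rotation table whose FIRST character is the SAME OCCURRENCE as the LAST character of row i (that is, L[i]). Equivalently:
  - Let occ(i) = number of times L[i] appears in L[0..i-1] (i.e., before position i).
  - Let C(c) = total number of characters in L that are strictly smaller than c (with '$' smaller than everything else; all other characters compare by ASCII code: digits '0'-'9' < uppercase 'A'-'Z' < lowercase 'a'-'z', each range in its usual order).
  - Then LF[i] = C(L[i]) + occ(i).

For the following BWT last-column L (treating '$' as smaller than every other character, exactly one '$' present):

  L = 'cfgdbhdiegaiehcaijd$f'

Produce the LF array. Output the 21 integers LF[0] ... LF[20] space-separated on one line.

Answer: 4 11 13 6 3 15 7 17 9 14 1 18 10 16 5 2 19 20 8 0 12

Derivation:
Char counts: '$':1, 'a':2, 'b':1, 'c':2, 'd':3, 'e':2, 'f':2, 'g':2, 'h':2, 'i':3, 'j':1
C (first-col start): C('$')=0, C('a')=1, C('b')=3, C('c')=4, C('d')=6, C('e')=9, C('f')=11, C('g')=13, C('h')=15, C('i')=17, C('j')=20
L[0]='c': occ=0, LF[0]=C('c')+0=4+0=4
L[1]='f': occ=0, LF[1]=C('f')+0=11+0=11
L[2]='g': occ=0, LF[2]=C('g')+0=13+0=13
L[3]='d': occ=0, LF[3]=C('d')+0=6+0=6
L[4]='b': occ=0, LF[4]=C('b')+0=3+0=3
L[5]='h': occ=0, LF[5]=C('h')+0=15+0=15
L[6]='d': occ=1, LF[6]=C('d')+1=6+1=7
L[7]='i': occ=0, LF[7]=C('i')+0=17+0=17
L[8]='e': occ=0, LF[8]=C('e')+0=9+0=9
L[9]='g': occ=1, LF[9]=C('g')+1=13+1=14
L[10]='a': occ=0, LF[10]=C('a')+0=1+0=1
L[11]='i': occ=1, LF[11]=C('i')+1=17+1=18
L[12]='e': occ=1, LF[12]=C('e')+1=9+1=10
L[13]='h': occ=1, LF[13]=C('h')+1=15+1=16
L[14]='c': occ=1, LF[14]=C('c')+1=4+1=5
L[15]='a': occ=1, LF[15]=C('a')+1=1+1=2
L[16]='i': occ=2, LF[16]=C('i')+2=17+2=19
L[17]='j': occ=0, LF[17]=C('j')+0=20+0=20
L[18]='d': occ=2, LF[18]=C('d')+2=6+2=8
L[19]='$': occ=0, LF[19]=C('$')+0=0+0=0
L[20]='f': occ=1, LF[20]=C('f')+1=11+1=12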